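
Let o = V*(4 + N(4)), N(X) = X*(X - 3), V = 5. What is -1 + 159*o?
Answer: 6359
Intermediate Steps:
N(X) = X*(-3 + X)
o = 40 (o = 5*(4 + 4*(-3 + 4)) = 5*(4 + 4*1) = 5*(4 + 4) = 5*8 = 40)
-1 + 159*o = -1 + 159*40 = -1 + 6360 = 6359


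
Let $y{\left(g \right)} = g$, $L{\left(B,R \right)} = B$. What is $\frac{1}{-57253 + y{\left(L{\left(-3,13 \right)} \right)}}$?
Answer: $- \frac{1}{57256} \approx -1.7465 \cdot 10^{-5}$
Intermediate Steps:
$\frac{1}{-57253 + y{\left(L{\left(-3,13 \right)} \right)}} = \frac{1}{-57253 - 3} = \frac{1}{-57256} = - \frac{1}{57256}$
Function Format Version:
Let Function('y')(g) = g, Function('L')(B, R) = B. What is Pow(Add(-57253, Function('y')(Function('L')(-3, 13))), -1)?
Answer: Rational(-1, 57256) ≈ -1.7465e-5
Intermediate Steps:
Pow(Add(-57253, Function('y')(Function('L')(-3, 13))), -1) = Pow(Add(-57253, -3), -1) = Pow(-57256, -1) = Rational(-1, 57256)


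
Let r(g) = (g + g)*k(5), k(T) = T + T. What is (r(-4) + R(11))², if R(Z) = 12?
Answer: 4624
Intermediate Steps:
k(T) = 2*T
r(g) = 20*g (r(g) = (g + g)*(2*5) = (2*g)*10 = 20*g)
(r(-4) + R(11))² = (20*(-4) + 12)² = (-80 + 12)² = (-68)² = 4624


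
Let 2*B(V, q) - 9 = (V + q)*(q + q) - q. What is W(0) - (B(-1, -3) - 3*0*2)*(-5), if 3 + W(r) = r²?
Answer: 87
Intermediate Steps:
B(V, q) = 9/2 - q/2 + q*(V + q) (B(V, q) = 9/2 + ((V + q)*(q + q) - q)/2 = 9/2 + ((V + q)*(2*q) - q)/2 = 9/2 + (2*q*(V + q) - q)/2 = 9/2 + (-q + 2*q*(V + q))/2 = 9/2 + (-q/2 + q*(V + q)) = 9/2 - q/2 + q*(V + q))
W(r) = -3 + r²
W(0) - (B(-1, -3) - 3*0*2)*(-5) = (-3 + 0²) - ((9/2 + (-3)² - ½*(-3) - 1*(-3)) - 3*0*2)*(-5) = (-3 + 0) - ((9/2 + 9 + 3/2 + 3) + 0*2)*(-5) = -3 - (18 + 0)*(-5) = -3 - 1*18*(-5) = -3 - 18*(-5) = -3 + 90 = 87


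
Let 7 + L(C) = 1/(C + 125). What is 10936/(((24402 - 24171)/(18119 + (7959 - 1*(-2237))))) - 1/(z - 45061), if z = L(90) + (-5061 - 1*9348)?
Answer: 188557257752525/140663094 ≈ 1.3405e+6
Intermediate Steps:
L(C) = -7 + 1/(125 + C) (L(C) = -7 + 1/(C + 125) = -7 + 1/(125 + C))
z = -3099439/215 (z = (-874 - 7*90)/(125 + 90) + (-5061 - 1*9348) = (-874 - 630)/215 + (-5061 - 9348) = (1/215)*(-1504) - 14409 = -1504/215 - 14409 = -3099439/215 ≈ -14416.)
10936/(((24402 - 24171)/(18119 + (7959 - 1*(-2237))))) - 1/(z - 45061) = 10936/(((24402 - 24171)/(18119 + (7959 - 1*(-2237))))) - 1/(-3099439/215 - 45061) = 10936/((231/(18119 + (7959 + 2237)))) - 1/(-12787554/215) = 10936/((231/(18119 + 10196))) - 1*(-215/12787554) = 10936/((231/28315)) + 215/12787554 = 10936/((231*(1/28315))) + 215/12787554 = 10936/(33/4045) + 215/12787554 = 10936*(4045/33) + 215/12787554 = 44236120/33 + 215/12787554 = 188557257752525/140663094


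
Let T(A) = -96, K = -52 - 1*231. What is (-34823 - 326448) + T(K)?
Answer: -361367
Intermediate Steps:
K = -283 (K = -52 - 231 = -283)
(-34823 - 326448) + T(K) = (-34823 - 326448) - 96 = -361271 - 96 = -361367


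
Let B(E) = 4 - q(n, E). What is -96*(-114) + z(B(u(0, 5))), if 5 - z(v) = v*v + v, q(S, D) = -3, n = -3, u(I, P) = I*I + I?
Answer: 10893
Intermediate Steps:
u(I, P) = I + I**2 (u(I, P) = I**2 + I = I + I**2)
B(E) = 7 (B(E) = 4 - 1*(-3) = 4 + 3 = 7)
z(v) = 5 - v - v**2 (z(v) = 5 - (v*v + v) = 5 - (v**2 + v) = 5 - (v + v**2) = 5 + (-v - v**2) = 5 - v - v**2)
-96*(-114) + z(B(u(0, 5))) = -96*(-114) + (5 - 1*7 - 1*7**2) = 10944 + (5 - 7 - 1*49) = 10944 + (5 - 7 - 49) = 10944 - 51 = 10893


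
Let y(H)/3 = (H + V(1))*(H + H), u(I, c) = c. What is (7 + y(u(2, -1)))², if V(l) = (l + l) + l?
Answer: 25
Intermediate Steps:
V(l) = 3*l (V(l) = 2*l + l = 3*l)
y(H) = 6*H*(3 + H) (y(H) = 3*((H + 3*1)*(H + H)) = 3*((H + 3)*(2*H)) = 3*((3 + H)*(2*H)) = 3*(2*H*(3 + H)) = 6*H*(3 + H))
(7 + y(u(2, -1)))² = (7 + 6*(-1)*(3 - 1))² = (7 + 6*(-1)*2)² = (7 - 12)² = (-5)² = 25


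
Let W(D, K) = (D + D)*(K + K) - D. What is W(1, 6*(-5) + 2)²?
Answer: 12769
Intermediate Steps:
W(D, K) = -D + 4*D*K (W(D, K) = (2*D)*(2*K) - D = 4*D*K - D = -D + 4*D*K)
W(1, 6*(-5) + 2)² = (1*(-1 + 4*(6*(-5) + 2)))² = (1*(-1 + 4*(-30 + 2)))² = (1*(-1 + 4*(-28)))² = (1*(-1 - 112))² = (1*(-113))² = (-113)² = 12769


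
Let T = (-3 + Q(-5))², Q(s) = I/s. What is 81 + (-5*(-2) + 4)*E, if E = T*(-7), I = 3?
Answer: -29727/25 ≈ -1189.1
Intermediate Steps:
Q(s) = 3/s
T = 324/25 (T = (-3 + 3/(-5))² = (-3 + 3*(-⅕))² = (-3 - ⅗)² = (-18/5)² = 324/25 ≈ 12.960)
E = -2268/25 (E = (324/25)*(-7) = -2268/25 ≈ -90.720)
81 + (-5*(-2) + 4)*E = 81 + (-5*(-2) + 4)*(-2268/25) = 81 + (10 + 4)*(-2268/25) = 81 + 14*(-2268/25) = 81 - 31752/25 = -29727/25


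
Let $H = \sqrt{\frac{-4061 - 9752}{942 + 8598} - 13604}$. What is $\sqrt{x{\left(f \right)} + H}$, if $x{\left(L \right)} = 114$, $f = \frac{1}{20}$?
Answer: $\frac{\sqrt{288203400 + 1590 i \sqrt{34395932845}}}{1590} \approx 11.771 + 4.9548 i$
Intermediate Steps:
$f = \frac{1}{20} \approx 0.05$
$H = \frac{i \sqrt{34395932845}}{1590}$ ($H = \sqrt{- \frac{13813}{9540} - 13604} = \sqrt{- \frac{129795973}{9540}} = \frac{i \sqrt{34395932845}}{1590} \approx 116.64 i$)
$\sqrt{x{\left(f \right)} + H} = \sqrt{114 + \frac{i \sqrt{34395932845}}{1590}}$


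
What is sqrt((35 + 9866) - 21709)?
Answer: 12*I*sqrt(82) ≈ 108.66*I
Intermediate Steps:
sqrt((35 + 9866) - 21709) = sqrt(9901 - 21709) = sqrt(-11808) = 12*I*sqrt(82)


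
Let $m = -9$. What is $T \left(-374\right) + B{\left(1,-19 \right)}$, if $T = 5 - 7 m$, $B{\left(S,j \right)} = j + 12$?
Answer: $-25439$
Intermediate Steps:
$B{\left(S,j \right)} = 12 + j$
$T = 68$ ($T = 5 - -63 = 5 + 63 = 68$)
$T \left(-374\right) + B{\left(1,-19 \right)} = 68 \left(-374\right) + \left(12 - 19\right) = -25432 - 7 = -25439$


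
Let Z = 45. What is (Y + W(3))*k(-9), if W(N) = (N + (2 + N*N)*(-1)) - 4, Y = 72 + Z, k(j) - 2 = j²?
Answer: 8715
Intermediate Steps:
k(j) = 2 + j²
Y = 117 (Y = 72 + 45 = 117)
W(N) = -6 + N - N² (W(N) = (N + (2 + N²)*(-1)) - 4 = (N + (-2 - N²)) - 4 = (-2 + N - N²) - 4 = -6 + N - N²)
(Y + W(3))*k(-9) = (117 + (-6 + 3 - 1*3²))*(2 + (-9)²) = (117 + (-6 + 3 - 1*9))*(2 + 81) = (117 + (-6 + 3 - 9))*83 = (117 - 12)*83 = 105*83 = 8715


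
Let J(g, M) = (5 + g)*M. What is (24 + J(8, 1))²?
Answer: 1369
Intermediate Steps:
J(g, M) = M*(5 + g)
(24 + J(8, 1))² = (24 + 1*(5 + 8))² = (24 + 1*13)² = (24 + 13)² = 37² = 1369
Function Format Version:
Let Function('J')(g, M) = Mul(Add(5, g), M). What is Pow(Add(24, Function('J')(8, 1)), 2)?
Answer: 1369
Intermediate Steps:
Function('J')(g, M) = Mul(M, Add(5, g))
Pow(Add(24, Function('J')(8, 1)), 2) = Pow(Add(24, Mul(1, Add(5, 8))), 2) = Pow(Add(24, Mul(1, 13)), 2) = Pow(Add(24, 13), 2) = Pow(37, 2) = 1369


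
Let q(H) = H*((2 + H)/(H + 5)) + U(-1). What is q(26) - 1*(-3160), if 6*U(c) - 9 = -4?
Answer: 592283/186 ≈ 3184.3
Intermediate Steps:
U(c) = 5/6 (U(c) = 3/2 + (1/6)*(-4) = 3/2 - 2/3 = 5/6)
q(H) = 5/6 + H*(2 + H)/(5 + H) (q(H) = H*((2 + H)/(H + 5)) + 5/6 = H*((2 + H)/(5 + H)) + 5/6 = H*(2 + H)/(5 + H) + 5/6 = 5/6 + H*(2 + H)/(5 + H))
q(26) - 1*(-3160) = (25 + 6*26**2 + 17*26)/(6*(5 + 26)) - 1*(-3160) = (1/6)*(25 + 6*676 + 442)/31 + 3160 = (1/6)*(1/31)*(25 + 4056 + 442) + 3160 = (1/6)*(1/31)*4523 + 3160 = 4523/186 + 3160 = 592283/186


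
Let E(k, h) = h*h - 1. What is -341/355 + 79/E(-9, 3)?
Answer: 25317/2840 ≈ 8.9144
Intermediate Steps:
E(k, h) = -1 + h² (E(k, h) = h² - 1 = -1 + h²)
-341/355 + 79/E(-9, 3) = -341/355 + 79/(-1 + 3²) = -341*1/355 + 79/(-1 + 9) = -341/355 + 79/8 = 25317/2840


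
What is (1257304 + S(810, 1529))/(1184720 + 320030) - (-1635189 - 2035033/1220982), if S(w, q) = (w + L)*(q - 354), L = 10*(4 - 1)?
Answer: 214592418104413127/131233761750 ≈ 1.6352e+6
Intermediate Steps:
L = 30 (L = 10*3 = 30)
S(w, q) = (-354 + q)*(30 + w) (S(w, q) = (w + 30)*(q - 354) = (30 + w)*(-354 + q) = (-354 + q)*(30 + w))
(1257304 + S(810, 1529))/(1184720 + 320030) - (-1635189 - 2035033/1220982) = (1257304 + (-10620 - 354*810 + 30*1529 + 1529*810))/(1184720 + 320030) - (-1635189 - 2035033/1220982) = (1257304 + (-10620 - 286740 + 45870 + 1238490))/1504750 - (-1635189 - 2035033/1220982) = (1257304 + 987000)*(1/1504750) - (-1635189 - 1*290719/174426) = 2244304*(1/1504750) - (-1635189 - 290719/174426) = 1122152/752375 - 1*(-285219767233/174426) = 1122152/752375 + 285219767233/174426 = 214592418104413127/131233761750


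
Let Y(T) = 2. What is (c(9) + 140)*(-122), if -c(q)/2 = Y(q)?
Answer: -16592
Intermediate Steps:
c(q) = -4 (c(q) = -2*2 = -4)
(c(9) + 140)*(-122) = (-4 + 140)*(-122) = 136*(-122) = -16592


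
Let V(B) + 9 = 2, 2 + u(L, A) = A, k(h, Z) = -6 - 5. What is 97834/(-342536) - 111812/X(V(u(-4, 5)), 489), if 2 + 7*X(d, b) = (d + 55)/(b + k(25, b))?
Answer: 16018811331625/38877836 ≈ 4.1203e+5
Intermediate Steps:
k(h, Z) = -11
u(L, A) = -2 + A
V(B) = -7 (V(B) = -9 + 2 = -7)
X(d, b) = -2/7 + (55 + d)/(7*(-11 + b)) (X(d, b) = -2/7 + ((d + 55)/(b - 11))/7 = -2/7 + ((55 + d)/(-11 + b))/7 = -2/7 + (55 + d)/(7*(-11 + b)))
97834/(-342536) - 111812/X(V(u(-4, 5)), 489) = 97834/(-342536) - 111812*7*(-11 + 489)/(77 - 7 - 2*489) = 97834*(-1/342536) - 111812*3346/(77 - 7 - 978) = -48917/171268 - 111812/((1/7)*(1/478)*(-908)) = -48917/171268 - 111812/(-454/1673) = -48917/171268 - 111812*(-1673/454) = -48917/171268 + 93530738/227 = 16018811331625/38877836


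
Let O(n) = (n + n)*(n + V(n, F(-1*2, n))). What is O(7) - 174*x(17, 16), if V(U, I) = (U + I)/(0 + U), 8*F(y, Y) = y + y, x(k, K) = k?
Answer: -2847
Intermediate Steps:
F(y, Y) = y/4 (F(y, Y) = (y + y)/8 = (2*y)/8 = y/4)
V(U, I) = (I + U)/U
O(n) = 2*n*(n + (-1/2 + n)/n) (O(n) = (n + n)*(n + ((-1*2)/4 + n)/n) = (2*n)*(n + ((1/4)*(-2) + n)/n) = (2*n)*(n + (-1/2 + n)/n) = 2*n*(n + (-1/2 + n)/n))
O(7) - 174*x(17, 16) = (-1 + 2*7 + 2*7**2) - 174*17 = (-1 + 14 + 2*49) - 2958 = (-1 + 14 + 98) - 2958 = 111 - 2958 = -2847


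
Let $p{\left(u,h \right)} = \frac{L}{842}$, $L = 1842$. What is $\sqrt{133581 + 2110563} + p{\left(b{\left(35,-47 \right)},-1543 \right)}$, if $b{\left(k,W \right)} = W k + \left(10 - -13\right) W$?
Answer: $\frac{921}{421} + 4 \sqrt{140259} \approx 1500.2$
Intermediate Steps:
$b{\left(k,W \right)} = 23 W + W k$ ($b{\left(k,W \right)} = W k + \left(10 + 13\right) W = W k + 23 W = 23 W + W k$)
$p{\left(u,h \right)} = \frac{921}{421}$ ($p{\left(u,h \right)} = \frac{1842}{842} = 1842 \cdot \frac{1}{842} = \frac{921}{421}$)
$\sqrt{133581 + 2110563} + p{\left(b{\left(35,-47 \right)},-1543 \right)} = \sqrt{133581 + 2110563} + \frac{921}{421} = \sqrt{2244144} + \frac{921}{421} = 4 \sqrt{140259} + \frac{921}{421} = \frac{921}{421} + 4 \sqrt{140259}$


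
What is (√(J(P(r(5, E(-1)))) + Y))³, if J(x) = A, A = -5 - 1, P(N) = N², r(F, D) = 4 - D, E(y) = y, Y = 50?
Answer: 88*√11 ≈ 291.86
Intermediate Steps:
A = -6
J(x) = -6
(√(J(P(r(5, E(-1)))) + Y))³ = (√(-6 + 50))³ = (√44)³ = (2*√11)³ = 88*√11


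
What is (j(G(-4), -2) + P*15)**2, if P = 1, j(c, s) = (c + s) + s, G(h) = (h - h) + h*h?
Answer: 729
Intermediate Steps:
G(h) = h**2 (G(h) = 0 + h**2 = h**2)
j(c, s) = c + 2*s
(j(G(-4), -2) + P*15)**2 = (((-4)**2 + 2*(-2)) + 1*15)**2 = ((16 - 4) + 15)**2 = (12 + 15)**2 = 27**2 = 729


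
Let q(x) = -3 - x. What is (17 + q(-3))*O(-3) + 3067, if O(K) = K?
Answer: 3016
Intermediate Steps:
(17 + q(-3))*O(-3) + 3067 = (17 + (-3 - 1*(-3)))*(-3) + 3067 = (17 + (-3 + 3))*(-3) + 3067 = (17 + 0)*(-3) + 3067 = 17*(-3) + 3067 = -51 + 3067 = 3016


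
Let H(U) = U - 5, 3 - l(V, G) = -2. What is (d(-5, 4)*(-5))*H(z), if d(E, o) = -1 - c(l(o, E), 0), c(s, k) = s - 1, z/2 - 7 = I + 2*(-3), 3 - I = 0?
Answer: 75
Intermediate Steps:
I = 3 (I = 3 - 1*0 = 3 + 0 = 3)
z = 8 (z = 14 + 2*(3 + 2*(-3)) = 14 + 2*(3 - 6) = 14 + 2*(-3) = 14 - 6 = 8)
l(V, G) = 5 (l(V, G) = 3 - 1*(-2) = 3 + 2 = 5)
c(s, k) = -1 + s
H(U) = -5 + U
d(E, o) = -5 (d(E, o) = -1 - (-1 + 5) = -1 - 1*4 = -1 - 4 = -5)
(d(-5, 4)*(-5))*H(z) = (-5*(-5))*(-5 + 8) = 25*3 = 75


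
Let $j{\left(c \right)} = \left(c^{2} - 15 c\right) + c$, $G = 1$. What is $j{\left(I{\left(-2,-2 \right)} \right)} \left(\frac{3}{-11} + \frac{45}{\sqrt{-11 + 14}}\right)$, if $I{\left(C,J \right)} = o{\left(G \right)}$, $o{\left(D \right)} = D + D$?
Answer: $\frac{72}{11} - 360 \sqrt{3} \approx -616.99$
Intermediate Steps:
$o{\left(D \right)} = 2 D$
$I{\left(C,J \right)} = 2$ ($I{\left(C,J \right)} = 2 \cdot 1 = 2$)
$j{\left(c \right)} = c^{2} - 14 c$
$j{\left(I{\left(-2,-2 \right)} \right)} \left(\frac{3}{-11} + \frac{45}{\sqrt{-11 + 14}}\right) = 2 \left(-14 + 2\right) \left(\frac{3}{-11} + \frac{45}{\sqrt{-11 + 14}}\right) = 2 \left(-12\right) \left(3 \left(- \frac{1}{11}\right) + \frac{45}{\sqrt{3}}\right) = - 24 \left(- \frac{3}{11} + 45 \frac{\sqrt{3}}{3}\right) = - 24 \left(- \frac{3}{11} + 15 \sqrt{3}\right) = \frac{72}{11} - 360 \sqrt{3}$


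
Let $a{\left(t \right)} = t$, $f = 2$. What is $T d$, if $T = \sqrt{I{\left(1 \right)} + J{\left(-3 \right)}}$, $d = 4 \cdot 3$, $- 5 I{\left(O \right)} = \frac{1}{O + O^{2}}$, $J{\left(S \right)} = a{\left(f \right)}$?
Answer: $\frac{6 \sqrt{190}}{5} \approx 16.541$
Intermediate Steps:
$J{\left(S \right)} = 2$
$I{\left(O \right)} = - \frac{1}{5 \left(O + O^{2}\right)}$
$d = 12$
$T = \frac{\sqrt{190}}{10}$ ($T = \sqrt{- \frac{1}{5 \cdot 1 \left(1 + 1\right)} + 2} = \sqrt{\left(- \frac{1}{5}\right) 1 \cdot \frac{1}{2} + 2} = \sqrt{- \frac{1}{10} + 2} = \sqrt{\frac{19}{10}} = \frac{\sqrt{190}}{10} \approx 1.3784$)
$T d = \frac{\sqrt{190}}{10} \cdot 12 = \frac{6 \sqrt{190}}{5}$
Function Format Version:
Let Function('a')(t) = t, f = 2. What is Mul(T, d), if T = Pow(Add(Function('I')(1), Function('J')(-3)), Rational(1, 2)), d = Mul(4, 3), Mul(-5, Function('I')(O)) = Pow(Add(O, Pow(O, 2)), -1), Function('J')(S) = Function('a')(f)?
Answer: Mul(Rational(6, 5), Pow(190, Rational(1, 2))) ≈ 16.541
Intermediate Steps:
Function('J')(S) = 2
Function('I')(O) = Mul(Rational(-1, 5), Pow(Add(O, Pow(O, 2)), -1))
d = 12
T = Mul(Rational(1, 10), Pow(190, Rational(1, 2))) (T = Pow(Add(Mul(Rational(-1, 5), Pow(1, -1), Pow(Add(1, 1), -1)), 2), Rational(1, 2)) = Pow(Add(Mul(Rational(-1, 5), 1, Pow(2, -1)), 2), Rational(1, 2)) = Pow(Add(Mul(Rational(-1, 5), 1, Rational(1, 2)), 2), Rational(1, 2)) = Pow(Add(Rational(-1, 10), 2), Rational(1, 2)) = Pow(Rational(19, 10), Rational(1, 2)) = Mul(Rational(1, 10), Pow(190, Rational(1, 2))) ≈ 1.3784)
Mul(T, d) = Mul(Mul(Rational(1, 10), Pow(190, Rational(1, 2))), 12) = Mul(Rational(6, 5), Pow(190, Rational(1, 2)))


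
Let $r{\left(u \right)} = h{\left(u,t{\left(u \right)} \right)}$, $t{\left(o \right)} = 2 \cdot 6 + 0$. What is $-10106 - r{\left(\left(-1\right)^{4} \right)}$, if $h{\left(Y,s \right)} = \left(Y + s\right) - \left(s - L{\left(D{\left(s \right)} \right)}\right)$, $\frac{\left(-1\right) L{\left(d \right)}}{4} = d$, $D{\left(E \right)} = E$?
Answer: $-10059$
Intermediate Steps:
$t{\left(o \right)} = 12$ ($t{\left(o \right)} = 12 + 0 = 12$)
$L{\left(d \right)} = - 4 d$
$h{\left(Y,s \right)} = Y - 4 s$ ($h{\left(Y,s \right)} = \left(Y + s\right) - 5 s = Y - 4 s$)
$r{\left(u \right)} = -48 + u$ ($r{\left(u \right)} = u - 48 = -48 + u$)
$-10106 - r{\left(\left(-1\right)^{4} \right)} = -10106 - \left(-48 + \left(-1\right)^{4}\right) = -10106 - \left(-48 + 1\right) = -10106 - -47 = -10106 + 47 = -10059$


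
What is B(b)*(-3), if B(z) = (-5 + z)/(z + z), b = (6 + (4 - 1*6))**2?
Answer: -33/32 ≈ -1.0313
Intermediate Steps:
b = 16 (b = (6 + (4 - 6))**2 = (6 - 2)**2 = 4**2 = 16)
B(z) = (-5 + z)/(2*z) (B(z) = (-5 + z)/((2*z)) = (-5 + z)*(1/(2*z)) = (-5 + z)/(2*z))
B(b)*(-3) = ((1/2)*(-5 + 16)/16)*(-3) = ((1/2)*(1/16)*11)*(-3) = (11/32)*(-3) = -33/32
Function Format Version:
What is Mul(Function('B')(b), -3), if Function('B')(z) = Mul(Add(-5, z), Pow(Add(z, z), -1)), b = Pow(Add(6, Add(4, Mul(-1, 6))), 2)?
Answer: Rational(-33, 32) ≈ -1.0313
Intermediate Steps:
b = 16 (b = Pow(Add(6, Add(4, -6)), 2) = Pow(Add(6, -2), 2) = Pow(4, 2) = 16)
Function('B')(z) = Mul(Rational(1, 2), Pow(z, -1), Add(-5, z)) (Function('B')(z) = Mul(Add(-5, z), Pow(Mul(2, z), -1)) = Mul(Add(-5, z), Mul(Rational(1, 2), Pow(z, -1))) = Mul(Rational(1, 2), Pow(z, -1), Add(-5, z)))
Mul(Function('B')(b), -3) = Mul(Mul(Rational(1, 2), Pow(16, -1), Add(-5, 16)), -3) = Mul(Mul(Rational(1, 2), Rational(1, 16), 11), -3) = Mul(Rational(11, 32), -3) = Rational(-33, 32)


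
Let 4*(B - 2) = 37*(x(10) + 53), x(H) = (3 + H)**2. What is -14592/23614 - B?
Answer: -48553169/23614 ≈ -2056.1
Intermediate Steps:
B = 4111/2 (B = 2 + (37*((3 + 10)**2 + 53))/4 = 2 + (37*(13**2 + 53))/4 = 2 + (37*(169 + 53))/4 = 2 + (37*222)/4 = 2 + (1/4)*8214 = 2 + 4107/2 = 4111/2 ≈ 2055.5)
-14592/23614 - B = -14592/23614 - 1*4111/2 = -14592*1/23614 - 4111/2 = -7296/11807 - 4111/2 = -48553169/23614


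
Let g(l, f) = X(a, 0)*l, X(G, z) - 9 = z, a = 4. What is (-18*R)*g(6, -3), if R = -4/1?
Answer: 3888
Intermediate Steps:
X(G, z) = 9 + z
g(l, f) = 9*l (g(l, f) = (9 + 0)*l = 9*l)
R = -4 (R = -4*1 = -4)
(-18*R)*g(6, -3) = (-18*(-4))*(9*6) = -6*(-12)*54 = 72*54 = 3888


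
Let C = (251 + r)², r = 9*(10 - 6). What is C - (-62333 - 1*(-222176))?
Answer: -77474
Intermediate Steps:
r = 36 (r = 9*4 = 36)
C = 82369 (C = (251 + 36)² = 287² = 82369)
C - (-62333 - 1*(-222176)) = 82369 - (-62333 - 1*(-222176)) = 82369 - (-62333 + 222176) = 82369 - 1*159843 = 82369 - 159843 = -77474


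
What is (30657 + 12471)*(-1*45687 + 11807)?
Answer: -1461176640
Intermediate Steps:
(30657 + 12471)*(-1*45687 + 11807) = 43128*(-45687 + 11807) = 43128*(-33880) = -1461176640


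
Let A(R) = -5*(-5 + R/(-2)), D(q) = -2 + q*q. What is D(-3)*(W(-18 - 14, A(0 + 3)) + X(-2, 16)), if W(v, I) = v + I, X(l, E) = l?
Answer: -21/2 ≈ -10.500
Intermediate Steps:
D(q) = -2 + q²
A(R) = 25 + 5*R/2 (A(R) = -5*(-5 + R*(-½)) = -5*(-5 - R/2) = 25 + 5*R/2)
W(v, I) = I + v
D(-3)*(W(-18 - 14, A(0 + 3)) + X(-2, 16)) = (-2 + (-3)²)*(((25 + 5*(0 + 3)/2) + (-18 - 14)) - 2) = (-2 + 9)*(((25 + (5/2)*3) - 32) - 2) = 7*(((25 + 15/2) - 32) - 2) = 7*((65/2 - 32) - 2) = 7*(½ - 2) = 7*(-3/2) = -21/2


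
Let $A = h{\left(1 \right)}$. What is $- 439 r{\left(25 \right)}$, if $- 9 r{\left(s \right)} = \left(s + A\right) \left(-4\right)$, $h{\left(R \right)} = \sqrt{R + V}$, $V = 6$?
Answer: $- \frac{43900}{9} - \frac{1756 \sqrt{7}}{9} \approx -5394.0$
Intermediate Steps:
$h{\left(R \right)} = \sqrt{6 + R}$ ($h{\left(R \right)} = \sqrt{R + 6} = \sqrt{6 + R}$)
$A = \sqrt{7}$ ($A = \sqrt{6 + 1} = \sqrt{7} \approx 2.6458$)
$r{\left(s \right)} = \frac{4 s}{9} + \frac{4 \sqrt{7}}{9}$ ($r{\left(s \right)} = - \frac{\left(s + \sqrt{7}\right) \left(-4\right)}{9} = - \frac{- 4 s - 4 \sqrt{7}}{9} = \frac{4 s}{9} + \frac{4 \sqrt{7}}{9}$)
$- 439 r{\left(25 \right)} = - 439 \left(\frac{4}{9} \cdot 25 + \frac{4 \sqrt{7}}{9}\right) = - 439 \left(\frac{100}{9} + \frac{4 \sqrt{7}}{9}\right) = - \frac{43900}{9} - \frac{1756 \sqrt{7}}{9}$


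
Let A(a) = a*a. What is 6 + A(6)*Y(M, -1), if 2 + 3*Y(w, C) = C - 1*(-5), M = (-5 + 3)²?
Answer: 30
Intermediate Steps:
A(a) = a²
M = 4 (M = (-2)² = 4)
Y(w, C) = 1 + C/3 (Y(w, C) = -⅔ + (C - 1*(-5))/3 = -⅔ + (C + 5)/3 = -⅔ + (5 + C)/3 = -⅔ + (5/3 + C/3) = 1 + C/3)
6 + A(6)*Y(M, -1) = 6 + 6²*(1 + (⅓)*(-1)) = 6 + 36*(1 - ⅓) = 6 + 36*(⅔) = 6 + 24 = 30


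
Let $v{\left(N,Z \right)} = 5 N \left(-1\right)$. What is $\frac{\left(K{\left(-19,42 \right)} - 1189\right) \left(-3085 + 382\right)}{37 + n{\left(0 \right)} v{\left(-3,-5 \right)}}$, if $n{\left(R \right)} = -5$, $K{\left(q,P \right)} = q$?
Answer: $- \frac{1632612}{19} \approx -85927.0$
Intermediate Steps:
$v{\left(N,Z \right)} = - 5 N$ ($v{\left(N,Z \right)} = 5 \left(- N\right) = - 5 N$)
$\frac{\left(K{\left(-19,42 \right)} - 1189\right) \left(-3085 + 382\right)}{37 + n{\left(0 \right)} v{\left(-3,-5 \right)}} = \frac{\left(-19 - 1189\right) \left(-3085 + 382\right)}{37 - 5 \left(\left(-5\right) \left(-3\right)\right)} = \frac{\left(-1208\right) \left(-2703\right)}{37 - 75} = \frac{3265224}{37 - 75} = \frac{3265224}{-38} = 3265224 \left(- \frac{1}{38}\right) = - \frac{1632612}{19}$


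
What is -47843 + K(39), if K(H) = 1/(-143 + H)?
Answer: -4975673/104 ≈ -47843.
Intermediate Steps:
-47843 + K(39) = -47843 + 1/(-143 + 39) = -47843 + 1/(-104) = -47843 - 1/104 = -4975673/104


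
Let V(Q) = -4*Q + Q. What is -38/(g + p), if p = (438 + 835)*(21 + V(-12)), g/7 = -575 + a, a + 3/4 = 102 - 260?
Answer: -152/269699 ≈ -0.00056359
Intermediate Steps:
V(Q) = -3*Q
a = -635/4 (a = -¾ + (102 - 260) = -¾ - 158 = -635/4 ≈ -158.75)
g = -20545/4 (g = 7*(-575 - 635/4) = 7*(-2935/4) = -20545/4 ≈ -5136.3)
p = 72561 (p = (438 + 835)*(21 - 3*(-12)) = 1273*(21 + 36) = 1273*57 = 72561)
-38/(g + p) = -38/(-20545/4 + 72561) = -38/269699/4 = -38*4/269699 = -152/269699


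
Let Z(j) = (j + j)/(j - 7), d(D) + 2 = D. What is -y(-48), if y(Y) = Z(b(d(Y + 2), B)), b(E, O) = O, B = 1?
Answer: ⅓ ≈ 0.33333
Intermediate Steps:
d(D) = -2 + D
Z(j) = 2*j/(-7 + j) (Z(j) = (2*j)/(-7 + j) = 2*j/(-7 + j))
y(Y) = -⅓ (y(Y) = 2*1/(-7 + 1) = 2*1/(-6) = 2*1*(-⅙) = -⅓)
-y(-48) = -1*(-⅓) = ⅓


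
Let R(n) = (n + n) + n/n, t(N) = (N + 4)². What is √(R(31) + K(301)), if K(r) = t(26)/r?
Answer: 3*√664307/301 ≈ 8.1234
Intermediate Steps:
t(N) = (4 + N)²
R(n) = 1 + 2*n (R(n) = 2*n + 1 = 1 + 2*n)
K(r) = 900/r (K(r) = (4 + 26)²/r = 30²/r = 900/r)
√(R(31) + K(301)) = √((1 + 2*31) + 900/301) = √((1 + 62) + 900*(1/301)) = √(63 + 900/301) = √(19863/301) = 3*√664307/301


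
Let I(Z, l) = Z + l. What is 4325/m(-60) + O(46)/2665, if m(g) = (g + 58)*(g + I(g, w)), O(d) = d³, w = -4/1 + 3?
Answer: 35081437/644930 ≈ 54.396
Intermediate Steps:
w = -1 (w = -4*1 + 3 = -4 + 3 = -1)
m(g) = (-1 + 2*g)*(58 + g) (m(g) = (g + 58)*(g + (g - 1)) = (58 + g)*(g + (-1 + g)) = (58 + g)*(-1 + 2*g) = (-1 + 2*g)*(58 + g))
4325/m(-60) + O(46)/2665 = 4325/(-58 + 2*(-60)² + 115*(-60)) + 46³/2665 = 4325/(-58 + 2*3600 - 6900) + 97336*(1/2665) = 4325/(-58 + 7200 - 6900) + 97336/2665 = 4325/242 + 97336/2665 = 35081437/644930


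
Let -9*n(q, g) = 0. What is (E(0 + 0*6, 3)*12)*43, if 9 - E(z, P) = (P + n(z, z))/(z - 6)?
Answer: 4902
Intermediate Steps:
n(q, g) = 0 (n(q, g) = -1/9*0 = 0)
E(z, P) = 9 - P/(-6 + z) (E(z, P) = 9 - (P + 0)/(z - 6) = 9 - P/(-6 + z))
(E(0 + 0*6, 3)*12)*43 = (((-54 - 1*3 + 9*(0 + 0*6))/(-6 + (0 + 0*6)))*12)*43 = (((-54 - 3 + 9*(0 + 0))/(-6 + (0 + 0)))*12)*43 = (((-54 - 3 + 9*0)/(-6 + 0))*12)*43 = (((-54 - 3 + 0)/(-6))*12)*43 = (-1/6*(-57)*12)*43 = ((19/2)*12)*43 = 114*43 = 4902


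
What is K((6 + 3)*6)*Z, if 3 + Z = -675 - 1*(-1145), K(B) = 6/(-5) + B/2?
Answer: 60243/5 ≈ 12049.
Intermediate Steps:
K(B) = -6/5 + B/2 (K(B) = 6*(-⅕) + B*(½) = -6/5 + B/2)
Z = 467 (Z = -3 + (-675 - 1*(-1145)) = -3 + (-675 + 1145) = -3 + 470 = 467)
K((6 + 3)*6)*Z = (-6/5 + ((6 + 3)*6)/2)*467 = (-6/5 + (9*6)/2)*467 = (-6/5 + (½)*54)*467 = (-6/5 + 27)*467 = (129/5)*467 = 60243/5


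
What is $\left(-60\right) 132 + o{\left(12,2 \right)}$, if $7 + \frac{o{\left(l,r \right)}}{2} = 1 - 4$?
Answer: $-7940$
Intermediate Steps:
$o{\left(l,r \right)} = -20$ ($o{\left(l,r \right)} = -14 + 2 \left(1 - 4\right) = -14 + 2 \left(-3\right) = -14 - 6 = -20$)
$\left(-60\right) 132 + o{\left(12,2 \right)} = \left(-60\right) 132 - 20 = -7920 - 20 = -7940$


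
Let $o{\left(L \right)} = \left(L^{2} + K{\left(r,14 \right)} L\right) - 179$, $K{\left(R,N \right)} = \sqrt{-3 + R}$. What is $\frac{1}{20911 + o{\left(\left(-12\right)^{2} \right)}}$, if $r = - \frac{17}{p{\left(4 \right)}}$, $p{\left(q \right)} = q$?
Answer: $\frac{10367}{429936340} - \frac{9 i \sqrt{29}}{214968170} \approx 2.4113 \cdot 10^{-5} - 2.2546 \cdot 10^{-7} i$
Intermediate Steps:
$r = - \frac{17}{4} \approx -4.25$
$o{\left(L \right)} = -179 + L^{2} + \frac{i L \sqrt{29}}{2}$ ($o{\left(L \right)} = \left(L^{2} + \sqrt{-3 - \frac{17}{4}} L\right) - 179 = \left(L^{2} + \sqrt{- \frac{29}{4}} L\right) - 179 = \left(L^{2} + \frac{i \sqrt{29}}{2} L\right) - 179 = \left(L^{2} + \frac{i L \sqrt{29}}{2}\right) - 179 = -179 + L^{2} + \frac{i L \sqrt{29}}{2}$)
$\frac{1}{20911 + o{\left(\left(-12\right)^{2} \right)}} = \frac{1}{20911 + \left(-179 + \left(\left(-12\right)^{2}\right)^{2} + \frac{i \left(-12\right)^{2} \sqrt{29}}{2}\right)} = \frac{1}{20911 + \left(-179 + 144^{2} + \frac{1}{2} i 144 \sqrt{29}\right)} = \frac{1}{20911 + \left(-179 + 20736 + 72 i \sqrt{29}\right)} = \frac{1}{20911 + \left(20557 + 72 i \sqrt{29}\right)} = \frac{1}{41468 + 72 i \sqrt{29}}$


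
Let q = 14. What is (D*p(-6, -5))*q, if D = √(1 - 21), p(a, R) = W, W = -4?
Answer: -112*I*√5 ≈ -250.44*I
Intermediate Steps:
p(a, R) = -4
D = 2*I*√5 (D = √(-20) = 2*I*√5 ≈ 4.4721*I)
(D*p(-6, -5))*q = ((2*I*√5)*(-4))*14 = -8*I*√5*14 = -112*I*√5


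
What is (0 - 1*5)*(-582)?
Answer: 2910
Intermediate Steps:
(0 - 1*5)*(-582) = (0 - 5)*(-582) = -5*(-582) = 2910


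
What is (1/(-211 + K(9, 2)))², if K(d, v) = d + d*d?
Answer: 1/14641 ≈ 6.8301e-5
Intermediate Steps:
K(d, v) = d + d²
(1/(-211 + K(9, 2)))² = (1/(-211 + 9*(1 + 9)))² = (1/(-211 + 9*10))² = (1/(-211 + 90))² = (1/(-121))² = (-1/121)² = 1/14641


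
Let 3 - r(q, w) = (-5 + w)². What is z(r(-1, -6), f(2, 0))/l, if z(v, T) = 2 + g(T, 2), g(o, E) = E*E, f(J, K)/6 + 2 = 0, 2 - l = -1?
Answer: 2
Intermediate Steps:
l = 3 (l = 2 - 1*(-1) = 2 + 1 = 3)
f(J, K) = -12 (f(J, K) = -12 + 6*0 = -12 + 0 = -12)
r(q, w) = 3 - (-5 + w)²
g(o, E) = E²
z(v, T) = 6 (z(v, T) = 2 + 2² = 2 + 4 = 6)
z(r(-1, -6), f(2, 0))/l = 6/3 = (⅓)*6 = 2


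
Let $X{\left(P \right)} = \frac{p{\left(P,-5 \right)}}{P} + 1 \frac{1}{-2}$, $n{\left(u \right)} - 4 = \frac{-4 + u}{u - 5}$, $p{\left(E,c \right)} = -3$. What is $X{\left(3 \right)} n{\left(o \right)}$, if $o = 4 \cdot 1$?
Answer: $-6$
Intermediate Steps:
$o = 4$
$n{\left(u \right)} = 4 + \frac{-4 + u}{-5 + u}$ ($n{\left(u \right)} = 4 + \frac{-4 + u}{u - 5} = 4 + \frac{-4 + u}{-5 + u}$)
$X{\left(P \right)} = - \frac{1}{2} - \frac{3}{P}$ ($X{\left(P \right)} = - \frac{3}{P} + 1 \frac{1}{-2} = - \frac{3}{P} + 1 \left(- \frac{1}{2}\right) = - \frac{3}{P} - \frac{1}{2} = - \frac{1}{2} - \frac{3}{P}$)
$X{\left(3 \right)} n{\left(o \right)} = \frac{-6 - 3}{2 \cdot 3} \frac{-24 + 5 \cdot 4}{-5 + 4} = \frac{1}{2} \cdot \frac{1}{3} \left(-6 - 3\right) \frac{-24 + 20}{-1} = \frac{1}{2} \cdot \frac{1}{3} \left(-9\right) \left(\left(-1\right) \left(-4\right)\right) = \left(- \frac{3}{2}\right) 4 = -6$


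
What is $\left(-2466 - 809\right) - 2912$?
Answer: $-6187$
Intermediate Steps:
$\left(-2466 - 809\right) - 2912 = -3275 - 2912 = -6187$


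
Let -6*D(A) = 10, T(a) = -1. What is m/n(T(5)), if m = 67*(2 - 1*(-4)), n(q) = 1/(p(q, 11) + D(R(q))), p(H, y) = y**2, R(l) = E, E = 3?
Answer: 47972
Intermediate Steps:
R(l) = 3
D(A) = -5/3 (D(A) = -1/6*10 = -5/3)
n(q) = 3/358 (n(q) = 1/(11**2 - 5/3) = 1/(121 - 5/3) = 1/(358/3) = 3/358)
m = 402 (m = 67*(2 + 4) = 67*6 = 402)
m/n(T(5)) = 402/(3/358) = 402*(358/3) = 47972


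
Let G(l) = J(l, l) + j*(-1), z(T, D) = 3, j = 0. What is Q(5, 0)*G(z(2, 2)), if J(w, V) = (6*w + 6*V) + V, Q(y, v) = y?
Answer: 195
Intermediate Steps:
J(w, V) = 6*w + 7*V (J(w, V) = (6*V + 6*w) + V = 6*w + 7*V)
G(l) = 13*l (G(l) = (6*l + 7*l) + 0*(-1) = 13*l + 0 = 13*l)
Q(5, 0)*G(z(2, 2)) = 5*(13*3) = 5*39 = 195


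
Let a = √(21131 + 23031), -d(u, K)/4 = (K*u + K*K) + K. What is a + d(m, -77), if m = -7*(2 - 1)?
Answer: -25564 + √44162 ≈ -25354.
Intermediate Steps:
m = -7 (m = -7*1 = -7)
d(u, K) = -4*K - 4*K² - 4*K*u (d(u, K) = -4*((K*u + K*K) + K) = -4*((K*u + K²) + K) = -4*((K² + K*u) + K) = -4*(K + K² + K*u) = -4*K - 4*K² - 4*K*u)
a = √44162 ≈ 210.15
a + d(m, -77) = √44162 - 4*(-77)*(1 - 77 - 7) = √44162 - 4*(-77)*(-83) = √44162 - 25564 = -25564 + √44162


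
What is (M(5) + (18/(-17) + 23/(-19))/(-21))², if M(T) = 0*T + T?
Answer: 1200483904/46009089 ≈ 26.092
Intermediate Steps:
M(T) = T (M(T) = 0 + T = T)
(M(5) + (18/(-17) + 23/(-19))/(-21))² = (5 + (18/(-17) + 23/(-19))/(-21))² = (5 + (18*(-1/17) + 23*(-1/19))*(-1/21))² = (5 + (-18/17 - 23/19)*(-1/21))² = (5 - 733/323*(-1/21))² = (5 + 733/6783)² = (34648/6783)² = 1200483904/46009089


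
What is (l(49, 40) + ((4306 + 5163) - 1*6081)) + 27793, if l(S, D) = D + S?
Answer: 31270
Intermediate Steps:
(l(49, 40) + ((4306 + 5163) - 1*6081)) + 27793 = ((40 + 49) + ((4306 + 5163) - 1*6081)) + 27793 = (89 + (9469 - 6081)) + 27793 = (89 + 3388) + 27793 = 3477 + 27793 = 31270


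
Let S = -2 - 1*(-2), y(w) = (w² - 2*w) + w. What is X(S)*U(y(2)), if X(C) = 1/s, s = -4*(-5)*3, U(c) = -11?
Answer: -11/60 ≈ -0.18333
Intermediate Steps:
y(w) = w² - w
s = 60 (s = 20*3 = 60)
S = 0 (S = -2 + 2 = 0)
X(C) = 1/60
X(S)*U(y(2)) = (1/60)*(-11) = -11/60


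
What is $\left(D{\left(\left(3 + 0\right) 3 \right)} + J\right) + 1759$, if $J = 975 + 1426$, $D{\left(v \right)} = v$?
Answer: $4169$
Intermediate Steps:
$J = 2401$
$\left(D{\left(\left(3 + 0\right) 3 \right)} + J\right) + 1759 = \left(\left(3 + 0\right) 3 + 2401\right) + 1759 = \left(3 \cdot 3 + 2401\right) + 1759 = \left(9 + 2401\right) + 1759 = 2410 + 1759 = 4169$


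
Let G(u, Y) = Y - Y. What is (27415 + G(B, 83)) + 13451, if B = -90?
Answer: 40866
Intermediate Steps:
G(u, Y) = 0
(27415 + G(B, 83)) + 13451 = (27415 + 0) + 13451 = 27415 + 13451 = 40866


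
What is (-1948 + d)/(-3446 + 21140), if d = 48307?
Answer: 5151/1966 ≈ 2.6200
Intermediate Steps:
(-1948 + d)/(-3446 + 21140) = (-1948 + 48307)/(-3446 + 21140) = 46359/17694 = 46359*(1/17694) = 5151/1966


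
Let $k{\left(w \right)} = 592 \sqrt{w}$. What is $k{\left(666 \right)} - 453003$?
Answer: $-453003 + 1776 \sqrt{74} \approx -4.3773 \cdot 10^{5}$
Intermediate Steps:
$k{\left(666 \right)} - 453003 = 592 \sqrt{666} - 453003 = 592 \cdot 3 \sqrt{74} - 453003 = 1776 \sqrt{74} - 453003 = -453003 + 1776 \sqrt{74}$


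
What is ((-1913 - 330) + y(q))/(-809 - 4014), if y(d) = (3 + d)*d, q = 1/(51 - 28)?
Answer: 1186477/2551367 ≈ 0.46504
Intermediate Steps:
q = 1/23 ≈ 0.043478
y(d) = d*(3 + d)
((-1913 - 330) + y(q))/(-809 - 4014) = ((-1913 - 330) + (3 + 1/23)/23)/(-809 - 4014) = (-2243 + (1/23)*(70/23))/(-4823) = (-2243 + 70/529)*(-1/4823) = -1186477/529*(-1/4823) = 1186477/2551367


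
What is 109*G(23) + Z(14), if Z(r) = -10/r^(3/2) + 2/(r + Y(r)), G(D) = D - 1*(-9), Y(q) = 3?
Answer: 59298/17 - 5*√14/98 ≈ 3487.9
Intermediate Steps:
G(D) = 9 + D (G(D) = D + 9 = 9 + D)
Z(r) = -10/r^(3/2) + 2/(3 + r) (Z(r) = -10/r^(3/2) + 2/(r + 3) = -10/r^(3/2) + 2/(3 + r))
109*G(23) + Z(14) = 109*(9 + 23) + 2*(-15 + 14^(3/2) - 5*14)/(14^(3/2)*(3 + 14)) = 109*32 + 2*(√14/196)*(-15 + 14*√14 - 70)/17 = 3488 + 2*(√14/196)*(1/17)*(-85 + 14*√14) = 3488 + √14*(-85 + 14*√14)/1666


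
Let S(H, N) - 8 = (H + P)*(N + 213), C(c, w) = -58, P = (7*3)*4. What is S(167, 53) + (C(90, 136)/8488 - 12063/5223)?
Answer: 493362882683/7388804 ≈ 66772.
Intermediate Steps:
P = 84 (P = 21*4 = 84)
S(H, N) = 8 + (84 + H)*(213 + N) (S(H, N) = 8 + (H + 84)*(N + 213) = 8 + (84 + H)*(213 + N))
S(167, 53) + (C(90, 136)/8488 - 12063/5223) = (17900 + 84*53 + 213*167 + 167*53) + (-58/8488 - 12063/5223) = (17900 + 4452 + 35571 + 8851) + (-58*1/8488 - 12063*1/5223) = 66774 + (-29/4244 - 4021/1741) = 66774 - 17115613/7388804 = 493362882683/7388804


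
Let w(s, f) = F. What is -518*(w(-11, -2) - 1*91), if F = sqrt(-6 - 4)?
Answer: 47138 - 518*I*sqrt(10) ≈ 47138.0 - 1638.1*I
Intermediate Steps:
F = I*sqrt(10) (F = sqrt(-10) = I*sqrt(10) ≈ 3.1623*I)
w(s, f) = I*sqrt(10)
-518*(w(-11, -2) - 1*91) = -518*(I*sqrt(10) - 1*91) = -518*(I*sqrt(10) - 91) = -518*(-91 + I*sqrt(10)) = 47138 - 518*I*sqrt(10)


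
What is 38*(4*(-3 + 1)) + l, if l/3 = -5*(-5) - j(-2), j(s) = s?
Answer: -223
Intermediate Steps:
l = 81 (l = 3*(-5*(-5) - 1*(-2)) = 3*(25 + 2) = 3*27 = 81)
38*(4*(-3 + 1)) + l = 38*(4*(-3 + 1)) + 81 = 38*(4*(-2)) + 81 = 38*(-8) + 81 = -304 + 81 = -223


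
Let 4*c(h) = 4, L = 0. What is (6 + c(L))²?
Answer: 49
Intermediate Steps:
c(h) = 1 (c(h) = (¼)*4 = 1)
(6 + c(L))² = (6 + 1)² = 7² = 49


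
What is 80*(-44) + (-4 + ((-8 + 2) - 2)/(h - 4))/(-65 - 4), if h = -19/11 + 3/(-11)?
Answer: -728632/207 ≈ -3520.0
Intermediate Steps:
h = -2 (h = -19*1/11 + 3*(-1/11) = -19/11 - 3/11 = -2)
80*(-44) + (-4 + ((-8 + 2) - 2)/(h - 4))/(-65 - 4) = 80*(-44) + (-4 + ((-8 + 2) - 2)/(-2 - 4))/(-65 - 4) = -3520 + (-4 + (-6 - 2)/(-6))/(-69) = -3520 + (-4 - 8*(-1/6))*(-1/69) = -3520 + (-4 + 4/3)*(-1/69) = -3520 - 8/3*(-1/69) = -3520 + 8/207 = -728632/207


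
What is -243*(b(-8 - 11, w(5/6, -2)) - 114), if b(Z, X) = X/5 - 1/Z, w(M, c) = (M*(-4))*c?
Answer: 519939/19 ≈ 27365.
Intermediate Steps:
w(M, c) = -4*M*c (w(M, c) = (-4*M)*c = -4*M*c)
b(Z, X) = -1/Z + X/5 (b(Z, X) = X*(⅕) - 1/Z = X/5 - 1/Z = -1/Z + X/5)
-243*(b(-8 - 11, w(5/6, -2)) - 114) = -243*((-1/(-8 - 11) + (-4*5/6*(-2))/5) - 114) = -243*((-1/(-19) + (-4*5*(⅙)*(-2))/5) - 114) = -243*((-1*(-1/19) + (-4*⅚*(-2))/5) - 114) = -243*((1/19 + (⅕)*(20/3)) - 114) = -243*((1/19 + 4/3) - 114) = -243*(79/57 - 114) = -243*(-6419/57) = 519939/19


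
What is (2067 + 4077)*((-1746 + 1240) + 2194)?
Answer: 10371072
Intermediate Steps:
(2067 + 4077)*((-1746 + 1240) + 2194) = 6144*(-506 + 2194) = 6144*1688 = 10371072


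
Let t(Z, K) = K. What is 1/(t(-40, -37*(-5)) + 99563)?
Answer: 1/99748 ≈ 1.0025e-5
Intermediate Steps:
1/(t(-40, -37*(-5)) + 99563) = 1/(-37*(-5) + 99563) = 1/(185 + 99563) = 1/99748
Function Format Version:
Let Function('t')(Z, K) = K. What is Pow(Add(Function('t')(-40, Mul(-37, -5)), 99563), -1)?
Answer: Rational(1, 99748) ≈ 1.0025e-5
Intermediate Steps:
Pow(Add(Function('t')(-40, Mul(-37, -5)), 99563), -1) = Pow(Add(Mul(-37, -5), 99563), -1) = Pow(Add(185, 99563), -1) = Pow(99748, -1) = Rational(1, 99748)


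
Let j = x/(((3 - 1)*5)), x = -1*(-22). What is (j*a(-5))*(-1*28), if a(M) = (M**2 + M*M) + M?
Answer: -2772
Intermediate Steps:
a(M) = M + 2*M**2 (a(M) = (M**2 + M**2) + M = 2*M**2 + M = M + 2*M**2)
x = 22
j = 11/5 (j = 22/(((3 - 1)*5)) = 22/((2*5)) = 22/10 = 22*(1/10) = 11/5 ≈ 2.2000)
(j*a(-5))*(-1*28) = (11*(-5*(1 + 2*(-5)))/5)*(-1*28) = (11*(-5*(1 - 10))/5)*(-28) = (11*(-5*(-9))/5)*(-28) = ((11/5)*45)*(-28) = 99*(-28) = -2772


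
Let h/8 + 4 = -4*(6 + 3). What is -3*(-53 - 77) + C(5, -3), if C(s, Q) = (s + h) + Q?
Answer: 72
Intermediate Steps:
h = -320 (h = -32 + 8*(-4*(6 + 3)) = -32 + 8*(-4*9) = -32 + 8*(-36) = -32 - 288 = -320)
C(s, Q) = -320 + Q + s (C(s, Q) = (s - 320) + Q = (-320 + s) + Q = -320 + Q + s)
-3*(-53 - 77) + C(5, -3) = -3*(-53 - 77) + (-320 - 3 + 5) = -3*(-130) - 318 = 390 - 318 = 72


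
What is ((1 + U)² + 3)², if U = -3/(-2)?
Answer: 1369/16 ≈ 85.563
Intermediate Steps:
U = 3/2 (U = -3*(-½) = 3/2 ≈ 1.5000)
((1 + U)² + 3)² = ((1 + 3/2)² + 3)² = ((5/2)² + 3)² = (25/4 + 3)² = (37/4)² = 1369/16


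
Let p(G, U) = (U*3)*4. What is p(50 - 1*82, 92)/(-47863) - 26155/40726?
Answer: -56383403/84750806 ≈ -0.66528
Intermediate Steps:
p(G, U) = 12*U (p(G, U) = (3*U)*4 = 12*U)
p(50 - 1*82, 92)/(-47863) - 26155/40726 = (12*92)/(-47863) - 26155/40726 = 1104*(-1/47863) - 26155*1/40726 = -48/2081 - 26155/40726 = -56383403/84750806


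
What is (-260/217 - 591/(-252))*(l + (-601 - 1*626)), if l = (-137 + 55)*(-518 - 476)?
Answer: 239799347/2604 ≈ 92089.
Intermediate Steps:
l = 81508 (l = -82*(-994) = 81508)
(-260/217 - 591/(-252))*(l + (-601 - 1*626)) = (-260/217 - 591/(-252))*(81508 + (-601 - 1*626)) = (-260*1/217 - 591*(-1/252))*(81508 + (-601 - 626)) = (-260/217 + 197/84)*(81508 - 1227) = (2987/2604)*80281 = 239799347/2604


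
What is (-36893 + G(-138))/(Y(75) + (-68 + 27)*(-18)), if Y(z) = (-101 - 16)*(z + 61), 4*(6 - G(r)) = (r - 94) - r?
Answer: 73727/30348 ≈ 2.4294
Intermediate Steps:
G(r) = 59/2 (G(r) = 6 - ((r - 94) - r)/4 = 6 - ((-94 + r) - r)/4 = 6 - ¼*(-94) = 6 + 47/2 = 59/2)
Y(z) = -7137 - 117*z (Y(z) = -117*(61 + z) = -7137 - 117*z)
(-36893 + G(-138))/(Y(75) + (-68 + 27)*(-18)) = (-36893 + 59/2)/((-7137 - 117*75) + (-68 + 27)*(-18)) = -73727/(2*((-7137 - 8775) - 41*(-18))) = -73727/(2*(-15912 + 738)) = -73727/2/(-15174) = -73727/2*(-1/15174) = 73727/30348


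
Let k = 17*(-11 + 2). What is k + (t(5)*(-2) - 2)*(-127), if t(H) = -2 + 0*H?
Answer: -407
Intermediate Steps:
k = -153 (k = 17*(-9) = -153)
t(H) = -2 (t(H) = -2 + 0 = -2)
k + (t(5)*(-2) - 2)*(-127) = -153 + (-2*(-2) - 2)*(-127) = -153 + (4 - 2)*(-127) = -153 + 2*(-127) = -153 - 254 = -407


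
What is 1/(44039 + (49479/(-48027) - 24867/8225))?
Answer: 2687225/118331808903 ≈ 2.2709e-5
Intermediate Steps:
1/(44039 + (49479/(-48027) - 24867/8225)) = 1/(44039 + (49479*(-1/48027) - 24867*1/8225)) = 1/(44039 + (-16493/16009 - 24867/8225)) = 1/(44039 - 10892872/2687225) = 1/(118331808903/2687225) = 2687225/118331808903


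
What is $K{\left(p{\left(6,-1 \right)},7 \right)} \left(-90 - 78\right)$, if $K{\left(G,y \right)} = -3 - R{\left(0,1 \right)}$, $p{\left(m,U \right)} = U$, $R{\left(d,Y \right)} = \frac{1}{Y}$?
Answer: $672$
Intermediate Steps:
$K{\left(G,y \right)} = -4$ ($K{\left(G,y \right)} = -3 - 1^{-1} = -3 - 1 = -4$)
$K{\left(p{\left(6,-1 \right)},7 \right)} \left(-90 - 78\right) = - 4 \left(-90 - 78\right) = \left(-4\right) \left(-168\right) = 672$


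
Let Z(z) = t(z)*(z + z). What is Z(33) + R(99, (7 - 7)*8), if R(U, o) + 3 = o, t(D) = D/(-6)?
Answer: -366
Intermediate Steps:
t(D) = -D/6 (t(D) = D*(-1/6) = -D/6)
R(U, o) = -3 + o
Z(z) = -z**2/3 (Z(z) = (-z/6)*(z + z) = (-z/6)*(2*z) = -z**2/3)
Z(33) + R(99, (7 - 7)*8) = -1/3*33**2 + (-3 + (7 - 7)*8) = -1/3*1089 + (-3 + 0*8) = -363 + (-3 + 0) = -363 - 3 = -366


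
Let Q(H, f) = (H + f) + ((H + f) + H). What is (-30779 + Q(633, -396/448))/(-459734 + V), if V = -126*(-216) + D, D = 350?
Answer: 1617379/24201408 ≈ 0.066830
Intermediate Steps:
Q(H, f) = 2*f + 3*H (Q(H, f) = (H + f) + (f + 2*H) = 2*f + 3*H)
V = 27566 (V = -126*(-216) + 350 = 27216 + 350 = 27566)
(-30779 + Q(633, -396/448))/(-459734 + V) = (-30779 + (2*(-396/448) + 3*633))/(-459734 + 27566) = (-30779 + (2*(-396*1/448) + 1899))/(-432168) = (-30779 + (2*(-99/112) + 1899))*(-1/432168) = (-30779 + (-99/56 + 1899))*(-1/432168) = (-30779 + 106245/56)*(-1/432168) = -1617379/56*(-1/432168) = 1617379/24201408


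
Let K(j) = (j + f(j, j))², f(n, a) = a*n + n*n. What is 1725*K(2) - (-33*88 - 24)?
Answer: 175428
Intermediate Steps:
f(n, a) = n² + a*n (f(n, a) = a*n + n² = n² + a*n)
K(j) = (j + 2*j²)² (K(j) = (j + j*(j + j))² = (j + j*(2*j))² = (j + 2*j²)²)
1725*K(2) - (-33*88 - 24) = 1725*(2²*(1 + 2*2)²) - (-33*88 - 24) = 1725*(4*(1 + 4)²) - (-2904 - 24) = 1725*(4*5²) - 1*(-2928) = 1725*(4*25) + 2928 = 1725*100 + 2928 = 172500 + 2928 = 175428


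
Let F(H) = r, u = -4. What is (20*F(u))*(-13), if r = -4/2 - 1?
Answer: 780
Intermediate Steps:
r = -3 (r = -4*½ - 1 = -2 - 1 = -3)
F(H) = -3
(20*F(u))*(-13) = (20*(-3))*(-13) = -60*(-13) = 780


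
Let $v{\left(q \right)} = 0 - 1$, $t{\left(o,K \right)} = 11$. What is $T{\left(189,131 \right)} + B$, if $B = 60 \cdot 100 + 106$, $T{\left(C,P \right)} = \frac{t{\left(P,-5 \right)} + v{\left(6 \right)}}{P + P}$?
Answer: $\frac{799891}{131} \approx 6106.0$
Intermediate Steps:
$v{\left(q \right)} = -1$ ($v{\left(q \right)} = 0 - 1 = -1$)
$T{\left(C,P \right)} = \frac{5}{P}$ ($T{\left(C,P \right)} = \frac{11 - 1}{P + P} = \frac{10}{2 P} = 10 \frac{1}{2 P} = \frac{5}{P}$)
$B = 6106$ ($B = 6000 + 106 = 6106$)
$T{\left(189,131 \right)} + B = \frac{5}{131} + 6106 = \frac{799891}{131}$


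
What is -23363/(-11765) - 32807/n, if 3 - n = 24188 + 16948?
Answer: 1346964634/483929745 ≈ 2.7834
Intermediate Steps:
n = -41133 (n = 3 - (24188 + 16948) = 3 - 1*41136 = 3 - 41136 = -41133)
-23363/(-11765) - 32807/n = -23363/(-11765) - 32807/(-41133) = -23363*(-1/11765) - 32807*(-1/41133) = 23363/11765 + 32807/41133 = 1346964634/483929745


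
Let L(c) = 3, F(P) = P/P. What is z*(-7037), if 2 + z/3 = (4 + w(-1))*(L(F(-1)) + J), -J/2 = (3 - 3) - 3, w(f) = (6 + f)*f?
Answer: 232221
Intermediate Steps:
w(f) = f*(6 + f)
F(P) = 1
J = 6 (J = -2*((3 - 3) - 3) = -2*(0 - 3) = -2*(-3) = 6)
z = -33 (z = -6 + 3*((4 - (6 - 1))*(3 + 6)) = -6 + 3*((4 - 1*5)*9) = -6 + 3*((4 - 5)*9) = -6 + 3*(-1*9) = -6 + 3*(-9) = -6 - 27 = -33)
z*(-7037) = -33*(-7037) = 232221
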